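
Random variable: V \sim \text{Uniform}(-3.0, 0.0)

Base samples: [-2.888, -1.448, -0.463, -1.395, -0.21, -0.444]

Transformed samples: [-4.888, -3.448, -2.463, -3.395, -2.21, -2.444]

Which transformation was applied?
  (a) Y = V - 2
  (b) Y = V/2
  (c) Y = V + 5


Checking option (a) Y = V - 2:
  V = -2.888 -> Y = -4.888 ✓
  V = -1.448 -> Y = -3.448 ✓
  V = -0.463 -> Y = -2.463 ✓
All samples match this transformation.

(a) V - 2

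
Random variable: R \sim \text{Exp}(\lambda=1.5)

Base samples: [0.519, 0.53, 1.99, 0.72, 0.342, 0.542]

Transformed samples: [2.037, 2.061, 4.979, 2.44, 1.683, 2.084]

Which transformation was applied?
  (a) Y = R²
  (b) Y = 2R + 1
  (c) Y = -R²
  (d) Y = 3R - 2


Checking option (b) Y = 2R + 1:
  R = 0.519 -> Y = 2.037 ✓
  R = 0.53 -> Y = 2.061 ✓
  R = 1.99 -> Y = 4.979 ✓
All samples match this transformation.

(b) 2R + 1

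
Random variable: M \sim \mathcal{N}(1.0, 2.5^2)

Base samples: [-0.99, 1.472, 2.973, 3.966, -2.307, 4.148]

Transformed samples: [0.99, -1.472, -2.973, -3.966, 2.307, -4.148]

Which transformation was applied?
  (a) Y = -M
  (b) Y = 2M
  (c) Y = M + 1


Checking option (a) Y = -M:
  M = -0.99 -> Y = 0.99 ✓
  M = 1.472 -> Y = -1.472 ✓
  M = 2.973 -> Y = -2.973 ✓
All samples match this transformation.

(a) -M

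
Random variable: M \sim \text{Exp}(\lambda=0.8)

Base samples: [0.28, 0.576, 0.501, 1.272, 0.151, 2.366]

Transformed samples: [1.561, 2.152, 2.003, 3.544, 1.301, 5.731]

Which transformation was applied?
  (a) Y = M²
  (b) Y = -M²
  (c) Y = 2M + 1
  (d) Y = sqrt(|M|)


Checking option (c) Y = 2M + 1:
  M = 0.28 -> Y = 1.561 ✓
  M = 0.576 -> Y = 2.152 ✓
  M = 0.501 -> Y = 2.003 ✓
All samples match this transformation.

(c) 2M + 1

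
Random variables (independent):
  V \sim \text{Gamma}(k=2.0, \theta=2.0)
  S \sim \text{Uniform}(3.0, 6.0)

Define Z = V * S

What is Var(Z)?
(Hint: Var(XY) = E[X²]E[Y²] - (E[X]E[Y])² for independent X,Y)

Var(XY) = E[X²]E[Y²] - (E[X]E[Y])²
E[V] = 4, Var(V) = 8
E[S] = 4.5, Var(S) = 0.75
E[V²] = 8 + 4² = 24
E[S²] = 0.75 + 4.5² = 21
Var(Z) = 24*21 - (4*4.5)²
= 504 - 324 = 180

180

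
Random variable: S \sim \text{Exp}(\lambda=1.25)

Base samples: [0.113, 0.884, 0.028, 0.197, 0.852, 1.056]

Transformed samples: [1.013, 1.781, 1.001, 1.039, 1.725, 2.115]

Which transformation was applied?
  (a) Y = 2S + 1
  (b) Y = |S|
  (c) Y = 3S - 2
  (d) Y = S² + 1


Checking option (d) Y = S² + 1:
  S = 0.113 -> Y = 1.013 ✓
  S = 0.884 -> Y = 1.781 ✓
  S = 0.028 -> Y = 1.001 ✓
All samples match this transformation.

(d) S² + 1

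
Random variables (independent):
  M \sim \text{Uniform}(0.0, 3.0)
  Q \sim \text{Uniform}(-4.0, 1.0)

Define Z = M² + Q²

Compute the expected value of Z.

E[Z] = E[M²] + E[Q²]
E[M²] = Var(M) + E[M]² = 0.75 + 2.25 = 3
E[Q²] = Var(Q) + E[Q]² = 2.0833333 + 2.25 = 4.3333333
E[Z] = 3 + 4.3333333 = 7.3333333

7.3333333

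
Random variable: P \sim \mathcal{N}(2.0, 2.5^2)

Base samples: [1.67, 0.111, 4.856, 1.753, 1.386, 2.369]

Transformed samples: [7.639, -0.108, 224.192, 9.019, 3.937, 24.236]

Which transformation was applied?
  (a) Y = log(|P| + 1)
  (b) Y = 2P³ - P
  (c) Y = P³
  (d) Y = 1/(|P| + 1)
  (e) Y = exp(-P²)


Checking option (b) Y = 2P³ - P:
  P = 1.67 -> Y = 7.639 ✓
  P = 0.111 -> Y = -0.108 ✓
  P = 4.856 -> Y = 224.192 ✓
All samples match this transformation.

(b) 2P³ - P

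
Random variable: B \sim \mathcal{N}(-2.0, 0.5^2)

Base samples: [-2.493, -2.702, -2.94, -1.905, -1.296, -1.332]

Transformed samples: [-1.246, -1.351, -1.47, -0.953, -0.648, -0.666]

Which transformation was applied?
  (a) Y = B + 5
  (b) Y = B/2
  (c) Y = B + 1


Checking option (b) Y = B/2:
  B = -2.493 -> Y = -1.246 ✓
  B = -2.702 -> Y = -1.351 ✓
  B = -2.94 -> Y = -1.47 ✓
All samples match this transformation.

(b) B/2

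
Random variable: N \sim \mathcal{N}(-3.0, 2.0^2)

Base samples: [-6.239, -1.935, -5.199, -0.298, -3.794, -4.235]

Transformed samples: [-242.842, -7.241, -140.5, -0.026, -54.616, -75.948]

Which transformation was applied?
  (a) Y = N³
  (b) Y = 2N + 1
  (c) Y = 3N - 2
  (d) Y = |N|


Checking option (a) Y = N³:
  N = -6.239 -> Y = -242.842 ✓
  N = -1.935 -> Y = -7.241 ✓
  N = -5.199 -> Y = -140.5 ✓
All samples match this transformation.

(a) N³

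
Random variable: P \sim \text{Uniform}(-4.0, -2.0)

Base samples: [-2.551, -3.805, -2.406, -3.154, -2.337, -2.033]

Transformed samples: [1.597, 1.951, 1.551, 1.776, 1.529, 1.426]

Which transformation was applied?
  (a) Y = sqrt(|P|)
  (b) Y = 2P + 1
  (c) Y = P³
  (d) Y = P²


Checking option (a) Y = sqrt(|P|):
  P = -2.551 -> Y = 1.597 ✓
  P = -3.805 -> Y = 1.951 ✓
  P = -2.406 -> Y = 1.551 ✓
All samples match this transformation.

(a) sqrt(|P|)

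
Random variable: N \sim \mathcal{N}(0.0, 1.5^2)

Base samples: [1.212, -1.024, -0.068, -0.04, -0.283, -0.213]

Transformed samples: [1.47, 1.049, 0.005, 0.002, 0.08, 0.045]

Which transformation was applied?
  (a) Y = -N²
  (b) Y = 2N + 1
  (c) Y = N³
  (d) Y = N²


Checking option (d) Y = N²:
  N = 1.212 -> Y = 1.47 ✓
  N = -1.024 -> Y = 1.049 ✓
  N = -0.068 -> Y = 0.005 ✓
All samples match this transformation.

(d) N²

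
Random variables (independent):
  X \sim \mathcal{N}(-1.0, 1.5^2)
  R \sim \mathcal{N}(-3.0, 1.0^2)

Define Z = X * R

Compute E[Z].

For independent RVs: E[XY] = E[X]*E[Y]
E[X] = -1
E[R] = -3
E[Z] = -1 * (-3) = 3

3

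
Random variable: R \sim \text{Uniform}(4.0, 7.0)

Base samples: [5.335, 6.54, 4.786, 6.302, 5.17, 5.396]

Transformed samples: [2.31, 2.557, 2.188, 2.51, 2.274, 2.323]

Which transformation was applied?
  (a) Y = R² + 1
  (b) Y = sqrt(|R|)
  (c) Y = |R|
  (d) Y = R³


Checking option (b) Y = sqrt(|R|):
  R = 5.335 -> Y = 2.31 ✓
  R = 6.54 -> Y = 2.557 ✓
  R = 4.786 -> Y = 2.188 ✓
All samples match this transformation.

(b) sqrt(|R|)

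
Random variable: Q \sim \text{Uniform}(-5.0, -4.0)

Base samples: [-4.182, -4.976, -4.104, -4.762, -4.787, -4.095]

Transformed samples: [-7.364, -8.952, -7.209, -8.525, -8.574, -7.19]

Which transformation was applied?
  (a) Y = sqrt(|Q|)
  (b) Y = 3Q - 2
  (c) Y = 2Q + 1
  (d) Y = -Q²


Checking option (c) Y = 2Q + 1:
  Q = -4.182 -> Y = -7.364 ✓
  Q = -4.976 -> Y = -8.952 ✓
  Q = -4.104 -> Y = -7.209 ✓
All samples match this transformation.

(c) 2Q + 1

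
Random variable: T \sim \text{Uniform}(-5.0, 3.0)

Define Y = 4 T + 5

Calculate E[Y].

For Y = 4T + 5:
E[Y] = 4 * E[T] + 5
E[T] = (-5 + 3)/2 = -1
E[Y] = 4 * (-1) + 5 = 1

1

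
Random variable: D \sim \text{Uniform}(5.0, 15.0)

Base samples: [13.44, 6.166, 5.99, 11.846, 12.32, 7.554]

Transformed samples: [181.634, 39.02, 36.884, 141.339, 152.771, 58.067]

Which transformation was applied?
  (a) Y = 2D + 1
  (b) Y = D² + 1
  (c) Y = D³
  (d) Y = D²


Checking option (b) Y = D² + 1:
  D = 13.44 -> Y = 181.634 ✓
  D = 6.166 -> Y = 39.02 ✓
  D = 5.99 -> Y = 36.884 ✓
All samples match this transformation.

(b) D² + 1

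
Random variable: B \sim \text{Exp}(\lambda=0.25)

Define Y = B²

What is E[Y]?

E[B²] = Var(B) + (E[B])² = 16 + 16 = 32

32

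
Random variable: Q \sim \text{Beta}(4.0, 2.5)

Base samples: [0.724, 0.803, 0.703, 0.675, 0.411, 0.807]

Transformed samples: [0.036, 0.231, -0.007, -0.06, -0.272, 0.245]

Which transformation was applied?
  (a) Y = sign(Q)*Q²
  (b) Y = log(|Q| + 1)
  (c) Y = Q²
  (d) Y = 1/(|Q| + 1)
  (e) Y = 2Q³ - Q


Checking option (e) Y = 2Q³ - Q:
  Q = 0.724 -> Y = 0.036 ✓
  Q = 0.803 -> Y = 0.231 ✓
  Q = 0.703 -> Y = -0.007 ✓
All samples match this transformation.

(e) 2Q³ - Q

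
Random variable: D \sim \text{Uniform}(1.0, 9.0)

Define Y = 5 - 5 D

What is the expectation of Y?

For Y = -5D + 5:
E[Y] = -5 * E[D] + 5
E[D] = (1 + 9)/2 = 5
E[Y] = -5 * 5 + 5 = -20

-20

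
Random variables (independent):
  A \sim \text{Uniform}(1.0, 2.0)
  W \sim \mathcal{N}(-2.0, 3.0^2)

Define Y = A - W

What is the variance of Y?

For independent RVs: Var(aX + bY) = a²Var(X) + b²Var(Y)
Var(A) = 0.083333333
Var(W) = 9
Var(Y) = 1²*0.083333333 + (-1)²*9
= 1*0.083333333 + 1*9 = 9.0833333

9.0833333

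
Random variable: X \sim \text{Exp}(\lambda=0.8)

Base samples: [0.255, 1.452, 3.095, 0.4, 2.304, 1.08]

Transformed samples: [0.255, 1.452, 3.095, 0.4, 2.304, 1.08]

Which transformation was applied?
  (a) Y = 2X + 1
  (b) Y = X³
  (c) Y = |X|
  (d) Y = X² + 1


Checking option (c) Y = |X|:
  X = 0.255 -> Y = 0.255 ✓
  X = 1.452 -> Y = 1.452 ✓
  X = 3.095 -> Y = 3.095 ✓
All samples match this transformation.

(c) |X|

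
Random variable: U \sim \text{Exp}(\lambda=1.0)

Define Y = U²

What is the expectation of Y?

E[U²] = Var(U) + (E[U])² = 1 + 1 = 2

2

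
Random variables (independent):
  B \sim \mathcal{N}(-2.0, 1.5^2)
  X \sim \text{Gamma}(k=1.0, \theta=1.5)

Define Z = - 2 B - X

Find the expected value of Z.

E[Z] = -2*E[B] - 1*E[X]
E[B] = -2
E[X] = 1.5
E[Z] = -2*(-2) - 1*1.5 = 2.5

2.5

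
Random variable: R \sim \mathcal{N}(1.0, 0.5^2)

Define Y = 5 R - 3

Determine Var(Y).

For Y = aR + b: Var(Y) = a² * Var(R)
Var(R) = 0.5^2 = 0.25
Var(Y) = 5² * 0.25 = 25 * 0.25 = 6.25

6.25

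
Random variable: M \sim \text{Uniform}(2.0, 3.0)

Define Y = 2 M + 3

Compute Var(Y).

For Y = aM + b: Var(Y) = a² * Var(M)
Var(M) = (3 - 2)^2/12 = 0.083333333
Var(Y) = 2² * 0.083333333 = 4 * 0.083333333 = 0.33333333

0.33333333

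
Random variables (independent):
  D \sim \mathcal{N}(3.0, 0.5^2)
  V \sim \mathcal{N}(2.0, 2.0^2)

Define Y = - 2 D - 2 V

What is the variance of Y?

For independent RVs: Var(aX + bY) = a²Var(X) + b²Var(Y)
Var(D) = 0.25
Var(V) = 4
Var(Y) = (-2)²*0.25 + (-2)²*4
= 4*0.25 + 4*4 = 17

17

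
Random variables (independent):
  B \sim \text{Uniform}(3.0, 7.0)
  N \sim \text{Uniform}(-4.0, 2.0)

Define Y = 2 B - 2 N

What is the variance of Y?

For independent RVs: Var(aX + bY) = a²Var(X) + b²Var(Y)
Var(B) = 1.3333333
Var(N) = 3
Var(Y) = 2²*1.3333333 + (-2)²*3
= 4*1.3333333 + 4*3 = 17.333333

17.333333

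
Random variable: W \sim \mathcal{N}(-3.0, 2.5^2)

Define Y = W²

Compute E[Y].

Using E[X²] = Var(X) + (E[X])²:
E[W] = -3
Var(W) = 2.5^2 = 6.25
E[W²] = 6.25 + (-3)² = 6.25 + 9 = 15.25

15.25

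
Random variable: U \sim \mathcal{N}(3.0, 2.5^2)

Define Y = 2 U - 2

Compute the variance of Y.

For Y = aU + b: Var(Y) = a² * Var(U)
Var(U) = 2.5^2 = 6.25
Var(Y) = 2² * 6.25 = 4 * 6.25 = 25

25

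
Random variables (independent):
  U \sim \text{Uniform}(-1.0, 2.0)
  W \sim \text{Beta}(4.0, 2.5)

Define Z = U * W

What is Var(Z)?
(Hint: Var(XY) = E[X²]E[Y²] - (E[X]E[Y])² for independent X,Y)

Var(XY) = E[X²]E[Y²] - (E[X]E[Y])²
E[U] = 0.5, Var(U) = 0.75
E[W] = 0.61538462, Var(W) = 0.031558185
E[U²] = 0.75 + 0.5² = 1
E[W²] = 0.031558185 + 0.61538462² = 0.41025641
Var(Z) = 1*0.41025641 - (0.5*0.61538462)²
= 0.41025641 - 0.094674556 = 0.31558185

0.31558185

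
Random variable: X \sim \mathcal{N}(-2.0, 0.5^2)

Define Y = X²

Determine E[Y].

Using E[X²] = Var(X) + (E[X])²:
E[X] = -2
Var(X) = 0.5^2 = 0.25
E[X²] = 0.25 + (-2)² = 0.25 + 4 = 4.25

4.25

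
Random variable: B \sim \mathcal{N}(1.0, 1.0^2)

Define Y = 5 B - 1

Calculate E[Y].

For Y = 5B - 1:
E[Y] = 5 * E[B] - 1
E[B] = 1.0 = 1
E[Y] = 5 * 1 - 1 = 4

4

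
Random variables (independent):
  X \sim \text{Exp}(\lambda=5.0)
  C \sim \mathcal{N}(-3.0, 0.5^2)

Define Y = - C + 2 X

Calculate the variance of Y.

For independent RVs: Var(aX + bY) = a²Var(X) + b²Var(Y)
Var(X) = 0.04
Var(C) = 0.25
Var(Y) = 2²*0.04 + (-1)²*0.25
= 4*0.04 + 1*0.25 = 0.41

0.41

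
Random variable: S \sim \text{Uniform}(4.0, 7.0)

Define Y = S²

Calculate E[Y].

E[S²] = Var(S) + (E[S])² = 0.75 + 30.25 = 31

31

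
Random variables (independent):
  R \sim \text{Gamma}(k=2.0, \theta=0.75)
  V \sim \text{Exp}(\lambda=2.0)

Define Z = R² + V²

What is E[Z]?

E[Z] = E[R²] + E[V²]
E[R²] = Var(R) + E[R]² = 1.125 + 2.25 = 3.375
E[V²] = Var(V) + E[V]² = 0.25 + 0.25 = 0.5
E[Z] = 3.375 + 0.5 = 3.875

3.875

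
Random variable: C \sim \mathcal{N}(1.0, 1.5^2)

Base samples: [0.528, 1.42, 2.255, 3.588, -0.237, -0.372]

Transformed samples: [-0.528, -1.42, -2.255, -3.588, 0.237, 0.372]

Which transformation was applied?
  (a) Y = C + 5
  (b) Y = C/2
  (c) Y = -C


Checking option (c) Y = -C:
  C = 0.528 -> Y = -0.528 ✓
  C = 1.42 -> Y = -1.42 ✓
  C = 2.255 -> Y = -2.255 ✓
All samples match this transformation.

(c) -C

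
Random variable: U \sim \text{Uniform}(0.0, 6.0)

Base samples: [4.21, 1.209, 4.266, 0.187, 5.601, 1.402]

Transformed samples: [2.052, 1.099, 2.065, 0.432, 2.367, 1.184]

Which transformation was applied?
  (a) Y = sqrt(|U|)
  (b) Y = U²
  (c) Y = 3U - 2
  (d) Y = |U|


Checking option (a) Y = sqrt(|U|):
  U = 4.21 -> Y = 2.052 ✓
  U = 1.209 -> Y = 1.099 ✓
  U = 4.266 -> Y = 2.065 ✓
All samples match this transformation.

(a) sqrt(|U|)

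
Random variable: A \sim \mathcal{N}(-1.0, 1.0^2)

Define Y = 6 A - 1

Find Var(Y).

For Y = aA + b: Var(Y) = a² * Var(A)
Var(A) = 1.0^2 = 1
Var(Y) = 6² * 1 = 36 * 1 = 36

36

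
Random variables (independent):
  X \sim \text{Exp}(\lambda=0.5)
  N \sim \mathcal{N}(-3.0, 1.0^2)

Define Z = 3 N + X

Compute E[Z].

E[Z] = 1*E[X] + 3*E[N]
E[X] = 2
E[N] = -3
E[Z] = 1*2 + 3*(-3) = -7

-7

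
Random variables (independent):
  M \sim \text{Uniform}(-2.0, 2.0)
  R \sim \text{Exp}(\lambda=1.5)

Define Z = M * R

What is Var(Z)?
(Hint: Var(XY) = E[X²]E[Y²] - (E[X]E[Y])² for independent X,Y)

Var(XY) = E[X²]E[Y²] - (E[X]E[Y])²
E[M] = 0, Var(M) = 1.3333333
E[R] = 0.66666667, Var(R) = 0.44444444
E[M²] = 1.3333333 + 0² = 1.3333333
E[R²] = 0.44444444 + 0.66666667² = 0.88888889
Var(Z) = 1.3333333*0.88888889 - (0*0.66666667)²
= 1.1851852 - 0 = 1.1851852

1.1851852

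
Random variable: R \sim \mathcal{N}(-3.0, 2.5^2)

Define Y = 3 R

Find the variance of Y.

For Y = aR + b: Var(Y) = a² * Var(R)
Var(R) = 2.5^2 = 6.25
Var(Y) = 3² * 6.25 = 9 * 6.25 = 56.25

56.25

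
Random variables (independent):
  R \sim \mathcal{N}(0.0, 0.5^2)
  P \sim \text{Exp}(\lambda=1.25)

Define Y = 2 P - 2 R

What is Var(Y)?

For independent RVs: Var(aX + bY) = a²Var(X) + b²Var(Y)
Var(R) = 0.25
Var(P) = 0.64
Var(Y) = (-2)²*0.25 + 2²*0.64
= 4*0.25 + 4*0.64 = 3.56

3.56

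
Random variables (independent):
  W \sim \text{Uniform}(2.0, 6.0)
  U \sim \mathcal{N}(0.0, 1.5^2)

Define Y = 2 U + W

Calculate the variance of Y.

For independent RVs: Var(aX + bY) = a²Var(X) + b²Var(Y)
Var(W) = 1.3333333
Var(U) = 2.25
Var(Y) = 1²*1.3333333 + 2²*2.25
= 1*1.3333333 + 4*2.25 = 10.333333

10.333333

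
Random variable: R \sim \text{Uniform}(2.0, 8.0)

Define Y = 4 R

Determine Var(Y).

For Y = aR + b: Var(Y) = a² * Var(R)
Var(R) = (8 - 2)^2/12 = 3
Var(Y) = 4² * 3 = 16 * 3 = 48

48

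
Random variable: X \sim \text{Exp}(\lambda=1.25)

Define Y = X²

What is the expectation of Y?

E[X²] = Var(X) + (E[X])² = 0.64 + 0.64 = 1.28

1.28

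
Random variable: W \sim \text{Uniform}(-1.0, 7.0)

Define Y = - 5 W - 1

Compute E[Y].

For Y = -5W - 1:
E[Y] = -5 * E[W] - 1
E[W] = (-1 + 7)/2 = 3
E[Y] = -5 * 3 - 1 = -16

-16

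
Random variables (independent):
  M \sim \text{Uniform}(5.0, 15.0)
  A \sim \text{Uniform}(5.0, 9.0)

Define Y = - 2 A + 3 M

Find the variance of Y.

For independent RVs: Var(aX + bY) = a²Var(X) + b²Var(Y)
Var(M) = 8.3333333
Var(A) = 1.3333333
Var(Y) = 3²*8.3333333 + (-2)²*1.3333333
= 9*8.3333333 + 4*1.3333333 = 80.333333

80.333333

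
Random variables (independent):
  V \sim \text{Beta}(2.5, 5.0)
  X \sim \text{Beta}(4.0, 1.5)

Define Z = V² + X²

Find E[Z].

E[Z] = E[V²] + E[X²]
E[V²] = Var(V) + E[V]² = 0.026143791 + 0.11111111 = 0.1372549
E[X²] = Var(X) + E[X]² = 0.03051494 + 0.52892562 = 0.55944056
E[Z] = 0.1372549 + 0.55944056 = 0.69669546

0.69669546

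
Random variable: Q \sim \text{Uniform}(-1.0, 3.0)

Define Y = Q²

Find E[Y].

Using E[X²] = Var(X) + (E[X])²:
E[Q] = 1
Var(Q) = (3 + 1)^2/12 = 1.3333333
E[Q²] = 1.3333333 + 1² = 1.3333333 + 1 = 2.3333333

2.3333333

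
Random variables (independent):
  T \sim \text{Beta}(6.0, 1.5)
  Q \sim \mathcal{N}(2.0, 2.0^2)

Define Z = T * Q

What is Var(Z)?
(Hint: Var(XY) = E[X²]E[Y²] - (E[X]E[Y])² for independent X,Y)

Var(XY) = E[X²]E[Y²] - (E[X]E[Y])²
E[T] = 0.8, Var(T) = 0.018823529
E[Q] = 2, Var(Q) = 4
E[T²] = 0.018823529 + 0.8² = 0.65882353
E[Q²] = 4 + 2² = 8
Var(Z) = 0.65882353*8 - (0.8*2)²
= 5.2705882 - 2.56 = 2.7105882

2.7105882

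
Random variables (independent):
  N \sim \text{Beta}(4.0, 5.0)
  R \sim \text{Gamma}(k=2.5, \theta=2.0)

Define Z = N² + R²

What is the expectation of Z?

E[Z] = E[N²] + E[R²]
E[N²] = Var(N) + E[N]² = 0.024691358 + 0.19753086 = 0.22222222
E[R²] = Var(R) + E[R]² = 10 + 25 = 35
E[Z] = 0.22222222 + 35 = 35.222222

35.222222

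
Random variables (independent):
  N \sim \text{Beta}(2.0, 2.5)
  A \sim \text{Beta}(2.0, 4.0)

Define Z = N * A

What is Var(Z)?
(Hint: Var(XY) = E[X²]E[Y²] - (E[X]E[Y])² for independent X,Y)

Var(XY) = E[X²]E[Y²] - (E[X]E[Y])²
E[N] = 0.44444444, Var(N) = 0.044893378
E[A] = 0.33333333, Var(A) = 0.031746032
E[N²] = 0.044893378 + 0.44444444² = 0.24242424
E[A²] = 0.031746032 + 0.33333333² = 0.14285714
Var(Z) = 0.24242424*0.14285714 - (0.44444444*0.33333333)²
= 0.034632035 - 0.021947874 = 0.012684161

0.012684161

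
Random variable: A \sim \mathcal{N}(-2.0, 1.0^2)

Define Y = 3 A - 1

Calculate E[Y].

For Y = 3A - 1:
E[Y] = 3 * E[A] - 1
E[A] = -2.0 = -2
E[Y] = 3 * (-2) - 1 = -7

-7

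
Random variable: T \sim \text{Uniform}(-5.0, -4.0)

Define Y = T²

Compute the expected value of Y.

Using E[X²] = Var(X) + (E[X])²:
E[T] = -4.5
Var(T) = (-4 + 5)^2/12 = 0.083333333
E[T²] = 0.083333333 + (-4.5)² = 0.083333333 + 20.25 = 20.333333

20.333333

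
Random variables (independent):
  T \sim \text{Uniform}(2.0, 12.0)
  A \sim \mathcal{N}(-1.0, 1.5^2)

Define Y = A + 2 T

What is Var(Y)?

For independent RVs: Var(aX + bY) = a²Var(X) + b²Var(Y)
Var(T) = 8.3333333
Var(A) = 2.25
Var(Y) = 2²*8.3333333 + 1²*2.25
= 4*8.3333333 + 1*2.25 = 35.583333

35.583333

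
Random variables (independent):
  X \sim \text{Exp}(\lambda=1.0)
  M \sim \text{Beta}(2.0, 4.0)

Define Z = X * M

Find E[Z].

For independent RVs: E[XY] = E[X]*E[Y]
E[X] = 1
E[M] = 0.33333333
E[Z] = 1 * 0.33333333 = 0.33333333

0.33333333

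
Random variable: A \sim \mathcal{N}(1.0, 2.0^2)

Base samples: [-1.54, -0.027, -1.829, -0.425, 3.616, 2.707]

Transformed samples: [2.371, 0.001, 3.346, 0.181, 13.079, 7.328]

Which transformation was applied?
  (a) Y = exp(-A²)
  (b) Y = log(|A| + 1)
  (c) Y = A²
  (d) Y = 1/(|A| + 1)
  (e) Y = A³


Checking option (c) Y = A²:
  A = -1.54 -> Y = 2.371 ✓
  A = -0.027 -> Y = 0.001 ✓
  A = -1.829 -> Y = 3.346 ✓
All samples match this transformation.

(c) A²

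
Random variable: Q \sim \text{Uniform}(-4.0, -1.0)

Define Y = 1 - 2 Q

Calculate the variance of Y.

For Y = aQ + b: Var(Y) = a² * Var(Q)
Var(Q) = (-1 + 4)^2/12 = 0.75
Var(Y) = (-2)² * 0.75 = 4 * 0.75 = 3

3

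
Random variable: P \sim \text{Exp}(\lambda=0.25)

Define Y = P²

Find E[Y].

E[P²] = Var(P) + (E[P])² = 16 + 16 = 32

32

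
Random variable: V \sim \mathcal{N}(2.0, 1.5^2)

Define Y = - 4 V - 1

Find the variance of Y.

For Y = aV + b: Var(Y) = a² * Var(V)
Var(V) = 1.5^2 = 2.25
Var(Y) = (-4)² * 2.25 = 16 * 2.25 = 36

36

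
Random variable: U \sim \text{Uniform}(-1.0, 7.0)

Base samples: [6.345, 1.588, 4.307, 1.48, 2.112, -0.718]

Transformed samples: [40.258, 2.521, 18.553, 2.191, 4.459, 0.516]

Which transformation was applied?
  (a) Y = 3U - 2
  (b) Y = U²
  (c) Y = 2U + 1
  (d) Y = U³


Checking option (b) Y = U²:
  U = 6.345 -> Y = 40.258 ✓
  U = 1.588 -> Y = 2.521 ✓
  U = 4.307 -> Y = 18.553 ✓
All samples match this transformation.

(b) U²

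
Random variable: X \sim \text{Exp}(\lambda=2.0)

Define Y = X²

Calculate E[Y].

E[X²] = Var(X) + (E[X])² = 0.25 + 0.25 = 0.5

0.5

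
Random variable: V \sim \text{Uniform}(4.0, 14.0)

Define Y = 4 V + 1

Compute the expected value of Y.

For Y = 4V + 1:
E[Y] = 4 * E[V] + 1
E[V] = (4 + 14)/2 = 9
E[Y] = 4 * 9 + 1 = 37

37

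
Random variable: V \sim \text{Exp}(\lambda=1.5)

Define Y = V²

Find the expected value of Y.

Using E[X²] = Var(X) + (E[X])²:
E[V] = 0.66666667
Var(V) = 1/1.5^2 = 0.44444444
E[V²] = 0.44444444 + 0.66666667² = 0.44444444 + 0.44444444 = 0.88888889

0.88888889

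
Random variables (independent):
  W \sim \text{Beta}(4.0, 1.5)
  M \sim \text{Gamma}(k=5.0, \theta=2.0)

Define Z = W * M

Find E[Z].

For independent RVs: E[XY] = E[X]*E[Y]
E[W] = 0.72727273
E[M] = 10
E[Z] = 0.72727273 * 10 = 7.2727273

7.2727273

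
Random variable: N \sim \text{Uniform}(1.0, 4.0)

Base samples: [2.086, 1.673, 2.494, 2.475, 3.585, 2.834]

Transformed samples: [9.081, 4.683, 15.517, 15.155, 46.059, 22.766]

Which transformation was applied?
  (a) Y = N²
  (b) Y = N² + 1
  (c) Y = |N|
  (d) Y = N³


Checking option (d) Y = N³:
  N = 2.086 -> Y = 9.081 ✓
  N = 1.673 -> Y = 4.683 ✓
  N = 2.494 -> Y = 15.517 ✓
All samples match this transformation.

(d) N³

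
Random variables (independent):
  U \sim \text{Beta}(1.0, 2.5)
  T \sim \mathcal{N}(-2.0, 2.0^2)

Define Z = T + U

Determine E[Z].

E[Z] = 1*E[U] + 1*E[T]
E[U] = 0.28571429
E[T] = -2
E[Z] = 1*0.28571429 + 1*(-2) = -1.7142857

-1.7142857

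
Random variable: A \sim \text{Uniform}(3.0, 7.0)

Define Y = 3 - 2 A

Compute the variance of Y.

For Y = aA + b: Var(Y) = a² * Var(A)
Var(A) = (7 - 3)^2/12 = 1.3333333
Var(Y) = (-2)² * 1.3333333 = 4 * 1.3333333 = 5.3333333

5.3333333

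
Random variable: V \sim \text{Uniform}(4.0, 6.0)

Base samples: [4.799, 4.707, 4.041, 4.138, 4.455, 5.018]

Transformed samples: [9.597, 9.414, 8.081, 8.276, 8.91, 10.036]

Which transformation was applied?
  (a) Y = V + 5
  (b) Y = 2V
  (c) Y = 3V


Checking option (b) Y = 2V:
  V = 4.799 -> Y = 9.597 ✓
  V = 4.707 -> Y = 9.414 ✓
  V = 4.041 -> Y = 8.081 ✓
All samples match this transformation.

(b) 2V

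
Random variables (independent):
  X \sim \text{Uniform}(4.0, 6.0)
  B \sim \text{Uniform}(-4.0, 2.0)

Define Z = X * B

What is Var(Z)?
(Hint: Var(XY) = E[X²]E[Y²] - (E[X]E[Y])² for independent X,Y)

Var(XY) = E[X²]E[Y²] - (E[X]E[Y])²
E[X] = 5, Var(X) = 0.33333333
E[B] = -1, Var(B) = 3
E[X²] = 0.33333333 + 5² = 25.333333
E[B²] = 3 + (-1)² = 4
Var(Z) = 25.333333*4 - (5*(-1))²
= 101.33333 - 25 = 76.333333

76.333333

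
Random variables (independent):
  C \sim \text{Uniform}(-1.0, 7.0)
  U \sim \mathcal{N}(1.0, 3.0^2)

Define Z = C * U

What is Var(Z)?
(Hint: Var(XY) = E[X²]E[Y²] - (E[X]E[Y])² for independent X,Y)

Var(XY) = E[X²]E[Y²] - (E[X]E[Y])²
E[C] = 3, Var(C) = 5.3333333
E[U] = 1, Var(U) = 9
E[C²] = 5.3333333 + 3² = 14.333333
E[U²] = 9 + 1² = 10
Var(Z) = 14.333333*10 - (3*1)²
= 143.33333 - 9 = 134.33333

134.33333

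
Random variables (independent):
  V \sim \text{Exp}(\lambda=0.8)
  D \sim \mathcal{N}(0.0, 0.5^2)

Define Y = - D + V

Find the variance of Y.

For independent RVs: Var(aX + bY) = a²Var(X) + b²Var(Y)
Var(V) = 1.5625
Var(D) = 0.25
Var(Y) = 1²*1.5625 + (-1)²*0.25
= 1*1.5625 + 1*0.25 = 1.8125

1.8125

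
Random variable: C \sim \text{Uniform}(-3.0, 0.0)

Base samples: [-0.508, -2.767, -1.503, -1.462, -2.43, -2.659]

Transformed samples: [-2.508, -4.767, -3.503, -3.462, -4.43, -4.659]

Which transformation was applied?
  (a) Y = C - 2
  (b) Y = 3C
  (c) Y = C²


Checking option (a) Y = C - 2:
  C = -0.508 -> Y = -2.508 ✓
  C = -2.767 -> Y = -4.767 ✓
  C = -1.503 -> Y = -3.503 ✓
All samples match this transformation.

(a) C - 2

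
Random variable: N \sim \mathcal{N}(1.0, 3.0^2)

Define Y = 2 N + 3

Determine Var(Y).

For Y = aN + b: Var(Y) = a² * Var(N)
Var(N) = 3.0^2 = 9
Var(Y) = 2² * 9 = 4 * 9 = 36

36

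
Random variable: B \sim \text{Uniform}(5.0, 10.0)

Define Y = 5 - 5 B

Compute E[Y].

For Y = -5B + 5:
E[Y] = -5 * E[B] + 5
E[B] = (5 + 10)/2 = 7.5
E[Y] = -5 * 7.5 + 5 = -32.5

-32.5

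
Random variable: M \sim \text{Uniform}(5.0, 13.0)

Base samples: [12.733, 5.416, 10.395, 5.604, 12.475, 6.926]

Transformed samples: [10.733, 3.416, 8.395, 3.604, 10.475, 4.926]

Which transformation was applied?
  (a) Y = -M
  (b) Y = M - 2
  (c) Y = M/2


Checking option (b) Y = M - 2:
  M = 12.733 -> Y = 10.733 ✓
  M = 5.416 -> Y = 3.416 ✓
  M = 10.395 -> Y = 8.395 ✓
All samples match this transformation.

(b) M - 2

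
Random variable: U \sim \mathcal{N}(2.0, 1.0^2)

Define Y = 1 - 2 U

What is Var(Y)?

For Y = aU + b: Var(Y) = a² * Var(U)
Var(U) = 1.0^2 = 1
Var(Y) = (-2)² * 1 = 4 * 1 = 4

4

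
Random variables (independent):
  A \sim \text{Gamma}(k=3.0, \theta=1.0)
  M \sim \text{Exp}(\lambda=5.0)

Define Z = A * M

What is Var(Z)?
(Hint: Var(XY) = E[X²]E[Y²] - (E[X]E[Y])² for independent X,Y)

Var(XY) = E[X²]E[Y²] - (E[X]E[Y])²
E[A] = 3, Var(A) = 3
E[M] = 0.2, Var(M) = 0.04
E[A²] = 3 + 3² = 12
E[M²] = 0.04 + 0.2² = 0.08
Var(Z) = 12*0.08 - (3*0.2)²
= 0.96 - 0.36 = 0.6

0.6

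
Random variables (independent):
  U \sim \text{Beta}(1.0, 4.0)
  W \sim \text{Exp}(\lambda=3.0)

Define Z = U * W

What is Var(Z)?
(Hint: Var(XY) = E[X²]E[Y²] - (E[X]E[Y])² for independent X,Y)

Var(XY) = E[X²]E[Y²] - (E[X]E[Y])²
E[U] = 0.2, Var(U) = 0.026666667
E[W] = 0.33333333, Var(W) = 0.11111111
E[U²] = 0.026666667 + 0.2² = 0.066666667
E[W²] = 0.11111111 + 0.33333333² = 0.22222222
Var(Z) = 0.066666667*0.22222222 - (0.2*0.33333333)²
= 0.014814815 - 0.0044444444 = 0.01037037

0.01037037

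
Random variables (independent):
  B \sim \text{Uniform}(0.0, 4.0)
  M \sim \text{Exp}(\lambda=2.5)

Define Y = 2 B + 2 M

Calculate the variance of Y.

For independent RVs: Var(aX + bY) = a²Var(X) + b²Var(Y)
Var(B) = 1.3333333
Var(M) = 0.16
Var(Y) = 2²*1.3333333 + 2²*0.16
= 4*1.3333333 + 4*0.16 = 5.9733333

5.9733333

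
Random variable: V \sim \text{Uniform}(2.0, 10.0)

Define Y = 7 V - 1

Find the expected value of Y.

For Y = 7V - 1:
E[Y] = 7 * E[V] - 1
E[V] = (2 + 10)/2 = 6
E[Y] = 7 * 6 - 1 = 41

41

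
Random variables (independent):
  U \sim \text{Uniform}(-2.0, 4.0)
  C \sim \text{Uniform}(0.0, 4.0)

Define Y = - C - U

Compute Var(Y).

For independent RVs: Var(aX + bY) = a²Var(X) + b²Var(Y)
Var(U) = 3
Var(C) = 1.3333333
Var(Y) = (-1)²*3 + (-1)²*1.3333333
= 1*3 + 1*1.3333333 = 4.3333333

4.3333333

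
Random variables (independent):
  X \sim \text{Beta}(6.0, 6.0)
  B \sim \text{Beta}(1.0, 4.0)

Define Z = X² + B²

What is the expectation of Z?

E[Z] = E[X²] + E[B²]
E[X²] = Var(X) + E[X]² = 0.019230769 + 0.25 = 0.26923077
E[B²] = Var(B) + E[B]² = 0.026666667 + 0.04 = 0.066666667
E[Z] = 0.26923077 + 0.066666667 = 0.33589744

0.33589744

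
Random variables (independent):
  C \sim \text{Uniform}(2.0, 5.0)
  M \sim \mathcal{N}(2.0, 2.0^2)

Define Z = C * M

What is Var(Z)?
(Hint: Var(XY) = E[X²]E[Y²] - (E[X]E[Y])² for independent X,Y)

Var(XY) = E[X²]E[Y²] - (E[X]E[Y])²
E[C] = 3.5, Var(C) = 0.75
E[M] = 2, Var(M) = 4
E[C²] = 0.75 + 3.5² = 13
E[M²] = 4 + 2² = 8
Var(Z) = 13*8 - (3.5*2)²
= 104 - 49 = 55

55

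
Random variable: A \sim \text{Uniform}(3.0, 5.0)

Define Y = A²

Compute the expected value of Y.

Using E[X²] = Var(X) + (E[X])²:
E[A] = 4
Var(A) = (5 - 3)^2/12 = 0.33333333
E[A²] = 0.33333333 + 4² = 0.33333333 + 16 = 16.333333

16.333333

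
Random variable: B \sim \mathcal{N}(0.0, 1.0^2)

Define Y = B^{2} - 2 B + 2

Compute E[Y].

E[Y] = 1*E[B²] - 2*E[B] + 2
E[B] = 0
E[B²] = Var(B) + (E[B])² = 1 + 0 = 1
E[Y] = 1*1 - 2*0 + 2 = 3

3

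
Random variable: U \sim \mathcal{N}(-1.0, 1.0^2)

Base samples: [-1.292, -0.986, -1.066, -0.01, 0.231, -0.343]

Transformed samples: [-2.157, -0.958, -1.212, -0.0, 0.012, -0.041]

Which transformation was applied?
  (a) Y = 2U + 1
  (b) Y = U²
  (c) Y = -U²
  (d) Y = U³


Checking option (d) Y = U³:
  U = -1.292 -> Y = -2.157 ✓
  U = -0.986 -> Y = -0.958 ✓
  U = -1.066 -> Y = -1.212 ✓
All samples match this transformation.

(d) U³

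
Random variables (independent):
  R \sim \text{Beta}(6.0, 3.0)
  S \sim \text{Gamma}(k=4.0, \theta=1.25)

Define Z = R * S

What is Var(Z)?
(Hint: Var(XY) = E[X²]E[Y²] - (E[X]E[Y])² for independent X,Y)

Var(XY) = E[X²]E[Y²] - (E[X]E[Y])²
E[R] = 0.66666667, Var(R) = 0.022222222
E[S] = 5, Var(S) = 6.25
E[R²] = 0.022222222 + 0.66666667² = 0.46666667
E[S²] = 6.25 + 5² = 31.25
Var(Z) = 0.46666667*31.25 - (0.66666667*5)²
= 14.583333 - 11.111111 = 3.4722222

3.4722222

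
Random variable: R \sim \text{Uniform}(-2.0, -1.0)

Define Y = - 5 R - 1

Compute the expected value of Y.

For Y = -5R - 1:
E[Y] = -5 * E[R] - 1
E[R] = (-2 - 1)/2 = -1.5
E[Y] = -5 * (-1.5) - 1 = 6.5

6.5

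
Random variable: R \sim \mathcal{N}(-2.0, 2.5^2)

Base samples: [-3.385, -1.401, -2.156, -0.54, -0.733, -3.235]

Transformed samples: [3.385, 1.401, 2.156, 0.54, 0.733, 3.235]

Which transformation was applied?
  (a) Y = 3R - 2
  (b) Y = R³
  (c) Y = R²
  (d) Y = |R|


Checking option (d) Y = |R|:
  R = -3.385 -> Y = 3.385 ✓
  R = -1.401 -> Y = 1.401 ✓
  R = -2.156 -> Y = 2.156 ✓
All samples match this transformation.

(d) |R|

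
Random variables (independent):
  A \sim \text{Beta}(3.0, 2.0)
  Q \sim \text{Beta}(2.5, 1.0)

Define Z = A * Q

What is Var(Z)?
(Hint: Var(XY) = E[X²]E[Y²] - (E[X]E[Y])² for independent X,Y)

Var(XY) = E[X²]E[Y²] - (E[X]E[Y])²
E[A] = 0.6, Var(A) = 0.04
E[Q] = 0.71428571, Var(Q) = 0.045351474
E[A²] = 0.04 + 0.6² = 0.4
E[Q²] = 0.045351474 + 0.71428571² = 0.55555556
Var(Z) = 0.4*0.55555556 - (0.6*0.71428571)²
= 0.22222222 - 0.18367347 = 0.038548753

0.038548753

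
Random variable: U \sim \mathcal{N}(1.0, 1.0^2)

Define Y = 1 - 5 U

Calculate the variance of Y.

For Y = aU + b: Var(Y) = a² * Var(U)
Var(U) = 1.0^2 = 1
Var(Y) = (-5)² * 1 = 25 * 1 = 25

25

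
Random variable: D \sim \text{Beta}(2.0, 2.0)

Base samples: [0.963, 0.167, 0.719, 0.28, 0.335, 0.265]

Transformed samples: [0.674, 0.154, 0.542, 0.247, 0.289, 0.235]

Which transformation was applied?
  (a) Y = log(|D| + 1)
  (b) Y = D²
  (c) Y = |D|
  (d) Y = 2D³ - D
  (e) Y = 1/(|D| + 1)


Checking option (a) Y = log(|D| + 1):
  D = 0.963 -> Y = 0.674 ✓
  D = 0.167 -> Y = 0.154 ✓
  D = 0.719 -> Y = 0.542 ✓
All samples match this transformation.

(a) log(|D| + 1)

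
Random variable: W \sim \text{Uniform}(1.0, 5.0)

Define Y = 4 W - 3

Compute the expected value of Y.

For Y = 4W - 3:
E[Y] = 4 * E[W] - 3
E[W] = (1 + 5)/2 = 3
E[Y] = 4 * 3 - 3 = 9

9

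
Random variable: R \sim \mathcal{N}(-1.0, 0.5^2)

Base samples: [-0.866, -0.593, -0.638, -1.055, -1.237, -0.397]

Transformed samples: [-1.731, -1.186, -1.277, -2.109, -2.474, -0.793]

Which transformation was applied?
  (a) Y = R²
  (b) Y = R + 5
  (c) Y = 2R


Checking option (c) Y = 2R:
  R = -0.866 -> Y = -1.731 ✓
  R = -0.593 -> Y = -1.186 ✓
  R = -0.638 -> Y = -1.277 ✓
All samples match this transformation.

(c) 2R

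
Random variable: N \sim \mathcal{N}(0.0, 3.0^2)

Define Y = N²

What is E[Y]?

Using E[X²] = Var(X) + (E[X])²:
E[N] = 0
Var(N) = 3.0^2 = 9
E[N²] = 9 + 0² = 9 + 0 = 9

9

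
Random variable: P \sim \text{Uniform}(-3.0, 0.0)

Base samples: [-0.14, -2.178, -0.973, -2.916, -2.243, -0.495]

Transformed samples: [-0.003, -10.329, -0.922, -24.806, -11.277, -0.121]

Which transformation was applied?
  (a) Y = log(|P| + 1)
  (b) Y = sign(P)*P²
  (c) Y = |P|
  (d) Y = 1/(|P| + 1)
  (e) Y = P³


Checking option (e) Y = P³:
  P = -0.14 -> Y = -0.003 ✓
  P = -2.178 -> Y = -10.329 ✓
  P = -0.973 -> Y = -0.922 ✓
All samples match this transformation.

(e) P³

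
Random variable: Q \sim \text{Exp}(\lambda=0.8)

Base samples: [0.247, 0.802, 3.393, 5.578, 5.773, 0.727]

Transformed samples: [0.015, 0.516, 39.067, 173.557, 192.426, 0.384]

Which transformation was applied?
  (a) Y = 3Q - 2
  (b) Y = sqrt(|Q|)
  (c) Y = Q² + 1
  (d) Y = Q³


Checking option (d) Y = Q³:
  Q = 0.247 -> Y = 0.015 ✓
  Q = 0.802 -> Y = 0.516 ✓
  Q = 3.393 -> Y = 39.067 ✓
All samples match this transformation.

(d) Q³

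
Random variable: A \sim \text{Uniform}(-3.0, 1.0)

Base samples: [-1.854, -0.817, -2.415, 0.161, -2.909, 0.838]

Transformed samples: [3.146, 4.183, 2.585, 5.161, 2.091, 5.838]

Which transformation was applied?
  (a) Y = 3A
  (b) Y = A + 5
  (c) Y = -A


Checking option (b) Y = A + 5:
  A = -1.854 -> Y = 3.146 ✓
  A = -0.817 -> Y = 4.183 ✓
  A = -2.415 -> Y = 2.585 ✓
All samples match this transformation.

(b) A + 5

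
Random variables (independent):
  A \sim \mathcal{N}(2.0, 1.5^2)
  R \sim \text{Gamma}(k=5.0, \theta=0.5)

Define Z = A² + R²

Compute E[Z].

E[Z] = E[A²] + E[R²]
E[A²] = Var(A) + E[A]² = 2.25 + 4 = 6.25
E[R²] = Var(R) + E[R]² = 1.25 + 6.25 = 7.5
E[Z] = 6.25 + 7.5 = 13.75

13.75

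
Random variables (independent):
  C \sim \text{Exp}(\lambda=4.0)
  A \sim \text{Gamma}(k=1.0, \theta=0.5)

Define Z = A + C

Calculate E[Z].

E[Z] = 1*E[C] + 1*E[A]
E[C] = 0.25
E[A] = 0.5
E[Z] = 1*0.25 + 1*0.5 = 0.75

0.75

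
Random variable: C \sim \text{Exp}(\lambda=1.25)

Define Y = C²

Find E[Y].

E[C²] = Var(C) + (E[C])² = 0.64 + 0.64 = 1.28

1.28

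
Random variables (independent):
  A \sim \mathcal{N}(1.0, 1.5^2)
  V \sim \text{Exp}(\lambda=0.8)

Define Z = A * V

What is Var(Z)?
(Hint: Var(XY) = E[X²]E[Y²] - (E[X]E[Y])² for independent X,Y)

Var(XY) = E[X²]E[Y²] - (E[X]E[Y])²
E[A] = 1, Var(A) = 2.25
E[V] = 1.25, Var(V) = 1.5625
E[A²] = 2.25 + 1² = 3.25
E[V²] = 1.5625 + 1.25² = 3.125
Var(Z) = 3.25*3.125 - (1*1.25)²
= 10.15625 - 1.5625 = 8.59375

8.59375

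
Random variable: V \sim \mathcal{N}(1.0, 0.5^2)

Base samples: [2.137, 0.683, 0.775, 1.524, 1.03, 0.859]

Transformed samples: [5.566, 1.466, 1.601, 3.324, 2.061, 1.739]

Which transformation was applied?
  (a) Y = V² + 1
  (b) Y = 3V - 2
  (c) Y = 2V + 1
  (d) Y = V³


Checking option (a) Y = V² + 1:
  V = 2.137 -> Y = 5.566 ✓
  V = 0.683 -> Y = 1.466 ✓
  V = 0.775 -> Y = 1.601 ✓
All samples match this transformation.

(a) V² + 1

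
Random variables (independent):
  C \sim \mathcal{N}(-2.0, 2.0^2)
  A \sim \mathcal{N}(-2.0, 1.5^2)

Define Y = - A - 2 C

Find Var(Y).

For independent RVs: Var(aX + bY) = a²Var(X) + b²Var(Y)
Var(C) = 4
Var(A) = 2.25
Var(Y) = (-2)²*4 + (-1)²*2.25
= 4*4 + 1*2.25 = 18.25

18.25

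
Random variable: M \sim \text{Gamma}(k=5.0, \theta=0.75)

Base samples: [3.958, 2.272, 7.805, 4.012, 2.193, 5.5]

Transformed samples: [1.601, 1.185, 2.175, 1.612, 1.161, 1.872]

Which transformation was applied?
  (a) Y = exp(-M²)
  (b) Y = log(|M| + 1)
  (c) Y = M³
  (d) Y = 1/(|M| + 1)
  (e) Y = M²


Checking option (b) Y = log(|M| + 1):
  M = 3.958 -> Y = 1.601 ✓
  M = 2.272 -> Y = 1.185 ✓
  M = 7.805 -> Y = 2.175 ✓
All samples match this transformation.

(b) log(|M| + 1)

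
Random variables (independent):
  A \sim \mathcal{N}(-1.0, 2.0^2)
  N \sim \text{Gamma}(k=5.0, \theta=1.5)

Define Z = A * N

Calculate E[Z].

For independent RVs: E[XY] = E[X]*E[Y]
E[A] = -1
E[N] = 7.5
E[Z] = -1 * 7.5 = -7.5

-7.5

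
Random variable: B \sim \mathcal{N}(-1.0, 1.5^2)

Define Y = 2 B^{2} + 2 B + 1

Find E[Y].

E[Y] = 2*E[B²] + 2*E[B] + 1
E[B] = -1
E[B²] = Var(B) + (E[B])² = 2.25 + 1 = 3.25
E[Y] = 2*3.25 + 2*(-1) + 1 = 5.5

5.5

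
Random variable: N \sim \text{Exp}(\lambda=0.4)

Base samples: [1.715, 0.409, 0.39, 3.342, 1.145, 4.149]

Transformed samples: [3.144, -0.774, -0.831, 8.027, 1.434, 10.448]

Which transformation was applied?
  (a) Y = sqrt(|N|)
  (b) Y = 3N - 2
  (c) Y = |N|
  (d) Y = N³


Checking option (b) Y = 3N - 2:
  N = 1.715 -> Y = 3.144 ✓
  N = 0.409 -> Y = -0.774 ✓
  N = 0.39 -> Y = -0.831 ✓
All samples match this transformation.

(b) 3N - 2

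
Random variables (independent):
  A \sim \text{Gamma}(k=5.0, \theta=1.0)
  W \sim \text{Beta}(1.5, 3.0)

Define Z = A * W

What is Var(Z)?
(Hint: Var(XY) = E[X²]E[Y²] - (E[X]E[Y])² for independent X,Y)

Var(XY) = E[X²]E[Y²] - (E[X]E[Y])²
E[A] = 5, Var(A) = 5
E[W] = 0.33333333, Var(W) = 0.04040404
E[A²] = 5 + 5² = 30
E[W²] = 0.04040404 + 0.33333333² = 0.15151515
Var(Z) = 30*0.15151515 - (5*0.33333333)²
= 4.5454545 - 2.7777778 = 1.7676768

1.7676768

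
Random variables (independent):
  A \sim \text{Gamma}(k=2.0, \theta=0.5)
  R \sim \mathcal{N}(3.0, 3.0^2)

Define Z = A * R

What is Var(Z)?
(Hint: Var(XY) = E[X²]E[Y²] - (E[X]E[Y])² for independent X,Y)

Var(XY) = E[X²]E[Y²] - (E[X]E[Y])²
E[A] = 1, Var(A) = 0.5
E[R] = 3, Var(R) = 9
E[A²] = 0.5 + 1² = 1.5
E[R²] = 9 + 3² = 18
Var(Z) = 1.5*18 - (1*3)²
= 27 - 9 = 18

18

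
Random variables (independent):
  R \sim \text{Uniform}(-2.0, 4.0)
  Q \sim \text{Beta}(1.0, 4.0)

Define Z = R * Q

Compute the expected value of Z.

For independent RVs: E[XY] = E[X]*E[Y]
E[R] = 1
E[Q] = 0.2
E[Z] = 1 * 0.2 = 0.2

0.2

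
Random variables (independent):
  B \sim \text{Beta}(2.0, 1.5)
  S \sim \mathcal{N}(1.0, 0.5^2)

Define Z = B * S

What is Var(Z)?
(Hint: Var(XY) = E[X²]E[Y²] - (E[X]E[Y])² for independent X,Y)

Var(XY) = E[X²]E[Y²] - (E[X]E[Y])²
E[B] = 0.57142857, Var(B) = 0.054421769
E[S] = 1, Var(S) = 0.25
E[B²] = 0.054421769 + 0.57142857² = 0.38095238
E[S²] = 0.25 + 1² = 1.25
Var(Z) = 0.38095238*1.25 - (0.57142857*1)²
= 0.47619048 - 0.32653061 = 0.14965986

0.14965986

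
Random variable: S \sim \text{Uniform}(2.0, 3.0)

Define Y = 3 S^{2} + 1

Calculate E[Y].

E[Y] = 3*E[S²] + 1
E[S] = 2.5
E[S²] = Var(S) + (E[S])² = 0.083333333 + 6.25 = 6.3333333
E[Y] = 3*6.3333333 + 1 = 20

20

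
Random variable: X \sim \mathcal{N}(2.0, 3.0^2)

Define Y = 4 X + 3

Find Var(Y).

For Y = aX + b: Var(Y) = a² * Var(X)
Var(X) = 3.0^2 = 9
Var(Y) = 4² * 9 = 16 * 9 = 144

144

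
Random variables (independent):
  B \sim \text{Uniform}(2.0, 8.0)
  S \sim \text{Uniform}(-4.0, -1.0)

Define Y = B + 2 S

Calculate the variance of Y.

For independent RVs: Var(aX + bY) = a²Var(X) + b²Var(Y)
Var(B) = 3
Var(S) = 0.75
Var(Y) = 1²*3 + 2²*0.75
= 1*3 + 4*0.75 = 6

6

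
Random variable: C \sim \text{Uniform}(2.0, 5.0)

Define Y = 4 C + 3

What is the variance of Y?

For Y = aC + b: Var(Y) = a² * Var(C)
Var(C) = (5 - 2)^2/12 = 0.75
Var(Y) = 4² * 0.75 = 16 * 0.75 = 12

12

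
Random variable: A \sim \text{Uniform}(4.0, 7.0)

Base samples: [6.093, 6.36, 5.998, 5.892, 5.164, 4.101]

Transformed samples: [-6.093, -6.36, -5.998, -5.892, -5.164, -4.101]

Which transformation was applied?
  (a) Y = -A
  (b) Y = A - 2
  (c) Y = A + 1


Checking option (a) Y = -A:
  A = 6.093 -> Y = -6.093 ✓
  A = 6.36 -> Y = -6.36 ✓
  A = 5.998 -> Y = -5.998 ✓
All samples match this transformation.

(a) -A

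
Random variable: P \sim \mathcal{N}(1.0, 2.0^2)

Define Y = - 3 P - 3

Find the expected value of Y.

For Y = -3P - 3:
E[Y] = -3 * E[P] - 3
E[P] = 1.0 = 1
E[Y] = -3 * 1 - 3 = -6

-6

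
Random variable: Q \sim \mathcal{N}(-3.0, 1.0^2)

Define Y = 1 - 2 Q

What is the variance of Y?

For Y = aQ + b: Var(Y) = a² * Var(Q)
Var(Q) = 1.0^2 = 1
Var(Y) = (-2)² * 1 = 4 * 1 = 4

4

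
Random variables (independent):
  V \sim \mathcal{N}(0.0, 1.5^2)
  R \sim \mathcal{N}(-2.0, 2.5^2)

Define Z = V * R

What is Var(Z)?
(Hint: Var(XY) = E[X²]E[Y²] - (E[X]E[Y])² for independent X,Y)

Var(XY) = E[X²]E[Y²] - (E[X]E[Y])²
E[V] = 0, Var(V) = 2.25
E[R] = -2, Var(R) = 6.25
E[V²] = 2.25 + 0² = 2.25
E[R²] = 6.25 + (-2)² = 10.25
Var(Z) = 2.25*10.25 - (0*(-2))²
= 23.0625 - 0 = 23.0625

23.0625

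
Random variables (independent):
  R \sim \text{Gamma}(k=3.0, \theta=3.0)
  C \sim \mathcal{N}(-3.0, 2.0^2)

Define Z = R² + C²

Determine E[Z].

E[Z] = E[R²] + E[C²]
E[R²] = Var(R) + E[R]² = 27 + 81 = 108
E[C²] = Var(C) + E[C]² = 4 + 9 = 13
E[Z] = 108 + 13 = 121

121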